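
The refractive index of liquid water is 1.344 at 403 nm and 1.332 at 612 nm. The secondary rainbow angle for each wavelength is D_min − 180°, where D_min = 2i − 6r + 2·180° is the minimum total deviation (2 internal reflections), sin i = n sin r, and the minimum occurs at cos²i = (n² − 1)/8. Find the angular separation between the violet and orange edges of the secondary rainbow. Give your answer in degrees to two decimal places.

3.10°

At 403 nm (n = 1.344): cos²i = 0.10079 → i = 71.490°, r = 44.874°, D_min = 233.733°, rainbow angle = 53.733°.
At 612 nm (n = 1.332): cos²i = 0.09678 → i = 71.875°, r = 45.520°, D_min = 230.628°, rainbow angle = 50.628°.
Angular width = |53.733° − 50.628°| = 3.104°.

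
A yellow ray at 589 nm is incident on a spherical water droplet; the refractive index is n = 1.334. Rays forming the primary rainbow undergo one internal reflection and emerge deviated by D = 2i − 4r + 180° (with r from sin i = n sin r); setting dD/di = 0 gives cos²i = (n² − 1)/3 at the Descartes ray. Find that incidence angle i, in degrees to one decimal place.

59.4°

cos²i = (1.334² − 1)/3 = (1.77956 − 1)/3 = 0.25985.
cos i = 0.50976, so i = 59.352°.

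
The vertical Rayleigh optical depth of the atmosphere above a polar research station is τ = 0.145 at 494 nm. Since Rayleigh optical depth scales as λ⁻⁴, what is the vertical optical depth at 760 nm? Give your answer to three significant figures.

τ(760 nm) = τ(494 nm) × (494/760)⁴ = 0.145 × (0.6500)⁴ = 0.145 × 0.1785 = 0.0259.

0.0259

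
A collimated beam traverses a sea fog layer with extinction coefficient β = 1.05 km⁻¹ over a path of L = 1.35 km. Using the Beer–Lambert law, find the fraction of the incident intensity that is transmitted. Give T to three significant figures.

0.242

τ = β·L = 1.05 × 1.35 = 1.4175.
T = exp(−1.4175) = 0.2423.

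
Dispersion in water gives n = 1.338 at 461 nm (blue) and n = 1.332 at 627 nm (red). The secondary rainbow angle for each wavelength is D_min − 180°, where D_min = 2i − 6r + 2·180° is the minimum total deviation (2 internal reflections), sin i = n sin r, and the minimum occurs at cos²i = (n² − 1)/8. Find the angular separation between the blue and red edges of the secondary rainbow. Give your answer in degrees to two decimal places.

1.56°

At 461 nm (n = 1.338): cos²i = 0.09878 → i = 71.682°, r = 45.195°, D_min = 232.193°, rainbow angle = 52.193°.
At 627 nm (n = 1.332): cos²i = 0.09678 → i = 71.875°, r = 45.520°, D_min = 230.628°, rainbow angle = 50.628°.
Angular width = |52.193° − 50.628°| = 1.564°.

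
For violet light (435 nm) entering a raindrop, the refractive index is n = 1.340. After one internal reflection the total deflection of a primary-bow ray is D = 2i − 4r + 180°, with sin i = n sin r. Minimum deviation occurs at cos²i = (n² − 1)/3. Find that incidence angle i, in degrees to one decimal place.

cos²i = (1.340² − 1)/3 = (1.79560 − 1)/3 = 0.26520.
cos i = 0.51498, so i = 59.004°.

59.0°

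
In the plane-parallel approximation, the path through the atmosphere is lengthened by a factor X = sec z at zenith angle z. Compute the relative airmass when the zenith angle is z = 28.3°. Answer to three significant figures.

1.14

X = sec z = 1/cos 28.3° = 1/0.8805 = 1.1357.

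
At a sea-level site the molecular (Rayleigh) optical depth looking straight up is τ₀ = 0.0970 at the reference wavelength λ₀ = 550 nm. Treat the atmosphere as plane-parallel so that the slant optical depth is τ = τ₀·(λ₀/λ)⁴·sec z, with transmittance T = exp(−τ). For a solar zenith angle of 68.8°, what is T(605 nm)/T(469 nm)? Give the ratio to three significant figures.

Airmass: sec 68.8° = 2.7653.
τ(605 nm) = 0.0970 × (550/605)⁴ × 2.7653 = 0.0970 × 0.6830 × 2.7653 = 0.1832.
τ(469 nm) = 0.0970 × (550/469)⁴ × 2.7653 = 0.0970 × 1.8913 × 2.7653 = 0.5073.
T(605)/T(469) = exp(τ_B − τ_A) = exp(0.3241) = 1.3828.

1.38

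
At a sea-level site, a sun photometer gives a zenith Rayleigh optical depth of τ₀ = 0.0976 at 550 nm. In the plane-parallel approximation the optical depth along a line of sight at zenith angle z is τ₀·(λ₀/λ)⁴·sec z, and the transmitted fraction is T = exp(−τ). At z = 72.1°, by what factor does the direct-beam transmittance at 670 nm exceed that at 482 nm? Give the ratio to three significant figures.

1.48

Airmass: sec 72.1° = 3.2535.
τ(670 nm) = 0.0976 × (550/670)⁴ × 3.2535 = 0.0976 × 0.4541 × 3.2535 = 0.1442.
τ(482 nm) = 0.0976 × (550/482)⁴ × 3.2535 = 0.0976 × 1.6954 × 3.2535 = 0.5384.
T(670)/T(482) = exp(τ_B − τ_A) = exp(0.3942) = 1.4831.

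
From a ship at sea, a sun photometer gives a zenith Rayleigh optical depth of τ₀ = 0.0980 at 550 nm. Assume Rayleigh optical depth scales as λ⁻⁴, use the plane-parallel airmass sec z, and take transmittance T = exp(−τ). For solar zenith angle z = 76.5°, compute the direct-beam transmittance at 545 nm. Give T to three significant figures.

sec 76.5° = 4.2837.
τ = 0.0980 × (550/545)⁴ × 4.2837 = 0.0980 × 1.0372 × 4.2837 = 0.4354.
T = exp(−0.4354) = 0.6470.

0.647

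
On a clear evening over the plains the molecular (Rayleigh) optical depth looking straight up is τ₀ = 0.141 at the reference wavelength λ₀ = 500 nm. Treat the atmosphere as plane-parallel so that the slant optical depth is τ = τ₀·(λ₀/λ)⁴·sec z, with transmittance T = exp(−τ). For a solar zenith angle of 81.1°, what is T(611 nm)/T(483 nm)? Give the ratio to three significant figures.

1.89

Airmass: sec 81.1° = 6.4637.
τ(611 nm) = 0.141 × (500/611)⁴ × 6.4637 = 0.141 × 0.4485 × 6.4637 = 0.4087.
τ(483 nm) = 0.141 × (500/483)⁴ × 6.4637 = 0.141 × 1.1484 × 6.4637 = 1.0466.
T(611)/T(483) = exp(τ_B − τ_A) = exp(0.6379) = 1.8925.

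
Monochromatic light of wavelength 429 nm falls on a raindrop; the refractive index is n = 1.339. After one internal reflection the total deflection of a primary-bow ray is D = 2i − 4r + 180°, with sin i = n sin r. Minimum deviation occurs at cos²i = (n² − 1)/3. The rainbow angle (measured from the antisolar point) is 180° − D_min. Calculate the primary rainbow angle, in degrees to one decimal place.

cos²i = (1.79292 − 1)/3 = 0.26431; i = arccos(0.51411) = 59.062°.
sin r = sin 59.062°/1.339 = 0.64057; r = 39.834°.
D_min = 2·59.062° − 4·39.834° + 180° = 138.786°.
Rainbow angle = 180° − D_min = 41.214°.

41.2°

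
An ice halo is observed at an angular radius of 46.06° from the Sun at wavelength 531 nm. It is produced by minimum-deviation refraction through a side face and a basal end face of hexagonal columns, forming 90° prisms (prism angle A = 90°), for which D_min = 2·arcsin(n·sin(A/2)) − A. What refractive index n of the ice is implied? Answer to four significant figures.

1.312

Rearranging: n = sin((D_min + A)/2) / sin(A/2).
(D_min + A)/2 = (46.06° + 90°)/2 = 68.030°.
n = sin 68.030° / sin 45° = 0.9274 / 0.7071 = 1.3115.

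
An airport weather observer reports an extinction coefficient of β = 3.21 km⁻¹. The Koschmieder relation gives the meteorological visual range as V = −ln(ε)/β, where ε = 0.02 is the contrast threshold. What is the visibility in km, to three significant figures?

1.22 km

V = −ln(0.02) / 3.21 = 3.912 / 3.21 = 1.2187 km.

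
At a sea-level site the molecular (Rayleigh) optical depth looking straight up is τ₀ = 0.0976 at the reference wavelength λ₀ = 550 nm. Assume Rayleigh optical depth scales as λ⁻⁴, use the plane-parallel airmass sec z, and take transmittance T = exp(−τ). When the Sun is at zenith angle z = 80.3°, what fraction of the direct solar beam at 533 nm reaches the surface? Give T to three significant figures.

0.519

sec 80.3° = 5.9351.
τ = 0.0976 × (550/533)⁴ × 5.9351 = 0.0976 × 1.1338 × 5.9351 = 0.6568.
T = exp(−0.6568) = 0.5185.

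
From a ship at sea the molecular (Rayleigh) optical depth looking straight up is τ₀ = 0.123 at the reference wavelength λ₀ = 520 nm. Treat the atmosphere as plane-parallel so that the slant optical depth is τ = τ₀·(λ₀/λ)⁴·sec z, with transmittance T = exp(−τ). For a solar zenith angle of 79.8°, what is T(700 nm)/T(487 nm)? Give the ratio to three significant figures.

2.00

Airmass: sec 79.8° = 5.6470.
τ(700 nm) = 0.123 × (520/700)⁴ × 5.6470 = 0.123 × 0.3045 × 5.6470 = 0.2115.
τ(487 nm) = 0.123 × (520/487)⁴ × 5.6470 = 0.123 × 1.2999 × 5.6470 = 0.9029.
T(700)/T(487) = exp(τ_B − τ_A) = exp(0.6913) = 1.9964.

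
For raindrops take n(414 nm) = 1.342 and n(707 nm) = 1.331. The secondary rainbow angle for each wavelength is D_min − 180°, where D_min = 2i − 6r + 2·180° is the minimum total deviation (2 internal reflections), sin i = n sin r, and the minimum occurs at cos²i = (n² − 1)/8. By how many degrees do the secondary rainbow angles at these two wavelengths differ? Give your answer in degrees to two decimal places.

2.86°

At 414 nm (n = 1.342): cos²i = 0.10012 → i = 71.554°, r = 44.981°, D_min = 233.222°, rainbow angle = 53.222°.
At 707 nm (n = 1.331): cos²i = 0.09645 → i = 71.907°, r = 45.575°, D_min = 230.365°, rainbow angle = 50.365°.
Angular width = |53.222° − 50.365°| = 2.857°.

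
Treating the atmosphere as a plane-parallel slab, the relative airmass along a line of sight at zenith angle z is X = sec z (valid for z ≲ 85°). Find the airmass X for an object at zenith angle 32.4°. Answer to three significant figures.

X = sec z = 1/cos 32.4° = 1/0.8443 = 1.1844.

1.18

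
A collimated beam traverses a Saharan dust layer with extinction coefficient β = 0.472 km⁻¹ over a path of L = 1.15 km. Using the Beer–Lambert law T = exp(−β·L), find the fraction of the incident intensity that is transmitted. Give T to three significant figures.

0.581

τ = β·L = 0.472 × 1.15 = 0.5428.
T = exp(−0.5428) = 0.5811.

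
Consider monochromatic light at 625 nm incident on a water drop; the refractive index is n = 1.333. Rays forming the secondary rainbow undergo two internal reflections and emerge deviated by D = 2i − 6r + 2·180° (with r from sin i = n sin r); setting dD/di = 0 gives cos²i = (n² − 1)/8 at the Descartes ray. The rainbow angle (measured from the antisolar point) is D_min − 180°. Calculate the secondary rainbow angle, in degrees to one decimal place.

50.9°

cos²i = (1.77689 − 1)/8 = 0.09711; i = arccos(0.31163) = 71.843°.
sin r = sin 71.843°/1.333 = 0.71283; r = 45.466°.
D_min = 2·71.843° − 6·45.466° + 360° = 230.891°.
Rainbow angle = D_min − 180° = 50.891°.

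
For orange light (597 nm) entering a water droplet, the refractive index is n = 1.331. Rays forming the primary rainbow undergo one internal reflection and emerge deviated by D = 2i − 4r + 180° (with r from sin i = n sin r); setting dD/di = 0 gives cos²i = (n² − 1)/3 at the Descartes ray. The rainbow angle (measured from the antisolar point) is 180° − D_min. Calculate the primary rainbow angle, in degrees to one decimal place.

42.4°

cos²i = (1.77156 − 1)/3 = 0.25719; i = arccos(0.50714) = 59.527°.
sin r = sin 59.527°/1.331 = 0.64753; r = 40.356°.
D_min = 2·59.527° − 4·40.356° + 180° = 137.630°.
Rainbow angle = 180° − D_min = 42.370°.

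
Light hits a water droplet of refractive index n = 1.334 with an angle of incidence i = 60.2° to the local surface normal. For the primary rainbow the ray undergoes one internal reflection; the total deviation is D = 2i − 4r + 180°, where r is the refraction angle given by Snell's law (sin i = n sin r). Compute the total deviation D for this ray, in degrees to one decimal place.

sin r = sin 60.2° / 1.334 = 0.8678/1.334 = 0.6505; r = 40.58°.
D = 2·60.2° − 4·40.58° + 180° = 120.40° − 162.32° + 180° = 138.08°.

138.1°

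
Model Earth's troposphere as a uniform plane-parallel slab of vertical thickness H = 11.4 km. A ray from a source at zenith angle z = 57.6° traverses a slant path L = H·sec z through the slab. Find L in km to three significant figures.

21.3 km

sec z = 1/cos 57.6° = 1.8663.
L = 11.4 × 1.8663 = 21.276 km.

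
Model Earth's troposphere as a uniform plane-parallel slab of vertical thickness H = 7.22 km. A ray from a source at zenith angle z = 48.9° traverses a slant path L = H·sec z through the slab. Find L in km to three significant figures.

sec z = 1/cos 48.9° = 1.5212.
L = 7.22 × 1.5212 = 10.983 km.

11.0 km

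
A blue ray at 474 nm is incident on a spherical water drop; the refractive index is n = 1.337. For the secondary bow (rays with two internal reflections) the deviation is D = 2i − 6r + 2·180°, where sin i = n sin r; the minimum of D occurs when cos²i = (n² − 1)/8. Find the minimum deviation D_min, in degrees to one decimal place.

cos²i = (1.78757 − 1)/8 = 0.09845; i = arccos(0.31376) = 71.714°.
sin r = sin 71.714°/1.337 = 0.71017; r = 45.249°.
D_min = 2·71.714° − 6·45.249° + 360° = 231.934°.

231.9°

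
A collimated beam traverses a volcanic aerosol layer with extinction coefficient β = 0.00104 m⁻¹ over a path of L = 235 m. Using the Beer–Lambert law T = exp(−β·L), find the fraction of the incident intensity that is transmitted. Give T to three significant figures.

τ = β·L = 0.00104 × 235 = 0.2444.
T = exp(−0.2444) = 0.7832.

0.783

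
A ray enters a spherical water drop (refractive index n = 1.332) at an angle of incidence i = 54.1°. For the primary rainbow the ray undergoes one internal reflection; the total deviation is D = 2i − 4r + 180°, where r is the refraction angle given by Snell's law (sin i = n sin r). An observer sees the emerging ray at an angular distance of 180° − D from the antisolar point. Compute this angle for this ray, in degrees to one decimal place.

sin r = sin 54.1° / 1.332 = 0.8100/1.332 = 0.6081; r = 37.46°.
D = 2·54.1° − 4·37.46° + 180° = 108.20° − 149.82° + 180° = 138.38°.
Angle from antisolar point = 180° − D = 41.62°.

41.6°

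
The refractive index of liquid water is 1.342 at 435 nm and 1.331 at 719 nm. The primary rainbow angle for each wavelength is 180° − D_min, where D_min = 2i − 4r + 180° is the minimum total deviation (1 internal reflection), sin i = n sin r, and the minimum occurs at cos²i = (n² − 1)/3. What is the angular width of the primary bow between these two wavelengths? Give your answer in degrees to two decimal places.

1.58°

At 435 nm (n = 1.342): cos²i = 0.26699 → i = 58.888°, r = 39.641°, D_min = 139.213°, rainbow angle = 40.787°.
At 719 nm (n = 1.331): cos²i = 0.25719 → i = 59.527°, r = 40.356°, D_min = 137.630°, rainbow angle = 42.370°.
Angular width = |40.787° − 42.370°| = 1.583°.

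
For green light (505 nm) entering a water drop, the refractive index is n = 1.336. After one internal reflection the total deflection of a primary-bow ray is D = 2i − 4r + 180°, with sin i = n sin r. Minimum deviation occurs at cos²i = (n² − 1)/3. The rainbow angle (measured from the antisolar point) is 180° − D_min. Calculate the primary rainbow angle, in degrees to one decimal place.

41.6°

cos²i = (1.78490 − 1)/3 = 0.26163; i = arccos(0.51150) = 59.236°.
sin r = sin 59.236°/1.336 = 0.64318; r = 40.029°.
D_min = 2·59.236° − 4·40.029° + 180° = 138.356°.
Rainbow angle = 180° − D_min = 41.644°.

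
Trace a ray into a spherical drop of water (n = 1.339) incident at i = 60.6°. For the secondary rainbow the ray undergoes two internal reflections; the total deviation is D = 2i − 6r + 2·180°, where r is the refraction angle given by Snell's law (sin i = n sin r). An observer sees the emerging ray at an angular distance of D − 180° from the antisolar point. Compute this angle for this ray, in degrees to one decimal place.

57.7°

sin r = sin 60.6° / 1.339 = 0.8712/1.339 = 0.6506; r = 40.59°.
D = 2·60.6° − 6·40.59° + 2·180° = 121.20° − 243.54° + 360° = 237.66°.
Angle from antisolar point = D − 180° = 57.66°.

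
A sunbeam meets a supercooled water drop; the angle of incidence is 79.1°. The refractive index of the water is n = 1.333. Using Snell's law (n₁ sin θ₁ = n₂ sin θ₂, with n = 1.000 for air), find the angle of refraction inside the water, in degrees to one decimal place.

Snell: sin θ_r = sin θ_i / n = sin 79.1° / 1.333 = 0.9820 / 1.333 = 0.7367.
θ_r = arcsin(0.7367) = 47.45°.

47.4°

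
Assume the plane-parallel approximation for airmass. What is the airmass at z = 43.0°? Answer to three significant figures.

1.37

X = sec z = 1/cos 43.0° = 1/0.7314 = 1.3673.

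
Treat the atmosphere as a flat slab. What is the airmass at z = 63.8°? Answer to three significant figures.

X = sec z = 1/cos 63.8° = 1/0.4415 = 2.2650.

2.26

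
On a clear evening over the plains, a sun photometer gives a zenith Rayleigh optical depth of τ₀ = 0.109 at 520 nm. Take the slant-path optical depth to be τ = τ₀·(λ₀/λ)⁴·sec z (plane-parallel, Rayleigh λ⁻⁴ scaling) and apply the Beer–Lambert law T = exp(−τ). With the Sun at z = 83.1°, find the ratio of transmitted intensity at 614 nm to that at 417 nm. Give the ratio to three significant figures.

5.62

Airmass: sec 83.1° = 8.3238.
τ(614 nm) = 0.109 × (520/614)⁴ × 8.3238 = 0.109 × 0.5144 × 8.3238 = 0.4668.
τ(417 nm) = 0.109 × (520/417)⁴ × 8.3238 = 0.109 × 2.4181 × 8.3238 = 2.1939.
T(614)/T(417) = exp(τ_B − τ_A) = exp(1.7272) = 5.6246.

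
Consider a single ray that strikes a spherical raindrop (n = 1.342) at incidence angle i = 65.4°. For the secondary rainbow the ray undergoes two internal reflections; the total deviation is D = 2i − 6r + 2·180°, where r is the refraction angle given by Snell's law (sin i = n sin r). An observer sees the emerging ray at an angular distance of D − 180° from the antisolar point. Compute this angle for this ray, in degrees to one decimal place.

sin r = sin 65.4° / 1.342 = 0.9092/1.342 = 0.6775; r = 42.65°.
D = 2·65.4° − 6·42.65° + 2·180° = 130.80° − 255.90° + 360° = 234.90°.
Angle from antisolar point = D − 180° = 54.90°.

54.9°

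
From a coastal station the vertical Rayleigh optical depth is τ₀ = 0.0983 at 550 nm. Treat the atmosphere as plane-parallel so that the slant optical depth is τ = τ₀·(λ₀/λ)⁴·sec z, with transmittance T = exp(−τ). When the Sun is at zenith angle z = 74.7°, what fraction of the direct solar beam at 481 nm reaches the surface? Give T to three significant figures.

sec 74.7° = 3.7897.
τ = 0.0983 × (550/481)⁴ × 3.7897 = 0.0983 × 1.7095 × 3.7897 = 0.6368.
T = exp(−0.6368) = 0.5290.

0.529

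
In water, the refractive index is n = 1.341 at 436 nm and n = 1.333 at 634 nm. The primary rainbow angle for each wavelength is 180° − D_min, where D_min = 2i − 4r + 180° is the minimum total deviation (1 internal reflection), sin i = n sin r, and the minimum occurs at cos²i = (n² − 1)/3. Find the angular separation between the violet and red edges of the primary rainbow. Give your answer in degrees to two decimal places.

At 436 nm (n = 1.341): cos²i = 0.26609 → i = 58.946°, r = 39.705°, D_min = 139.071°, rainbow angle = 40.929°.
At 634 nm (n = 1.333): cos²i = 0.25896 → i = 59.410°, r = 40.225°, D_min = 137.922°, rainbow angle = 42.078°.
Angular width = |40.929° − 42.078°| = 1.149°.

1.15°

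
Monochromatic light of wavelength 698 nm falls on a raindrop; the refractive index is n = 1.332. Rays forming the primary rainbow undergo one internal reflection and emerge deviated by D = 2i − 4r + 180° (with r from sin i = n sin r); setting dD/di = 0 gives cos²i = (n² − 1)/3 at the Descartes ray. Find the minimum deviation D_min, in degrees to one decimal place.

cos²i = (1.77422 − 1)/3 = 0.25807; i = arccos(0.50801) = 59.469°.
sin r = sin 59.469°/1.332 = 0.64666; r = 40.290°.
D_min = 2·59.469° − 4·40.290° + 180° = 137.776°.

137.8°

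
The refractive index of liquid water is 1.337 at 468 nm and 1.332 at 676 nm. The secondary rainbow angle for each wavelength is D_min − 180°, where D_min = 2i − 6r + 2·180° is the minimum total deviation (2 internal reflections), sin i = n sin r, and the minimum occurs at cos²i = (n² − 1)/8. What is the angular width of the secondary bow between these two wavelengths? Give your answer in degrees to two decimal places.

At 468 nm (n = 1.337): cos²i = 0.09845 → i = 71.714°, r = 45.249°, D_min = 231.934°, rainbow angle = 51.934°.
At 676 nm (n = 1.332): cos²i = 0.09678 → i = 71.875°, r = 45.520°, D_min = 230.628°, rainbow angle = 50.628°.
Angular width = |51.934° − 50.628°| = 1.305°.

1.31°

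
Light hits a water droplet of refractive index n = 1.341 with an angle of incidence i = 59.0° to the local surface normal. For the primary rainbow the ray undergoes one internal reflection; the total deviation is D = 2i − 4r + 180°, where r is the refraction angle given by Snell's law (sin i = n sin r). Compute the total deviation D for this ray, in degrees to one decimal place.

139.1°

sin r = sin 59.0° / 1.341 = 0.8572/1.341 = 0.6392; r = 39.73°.
D = 2·59.0° − 4·39.73° + 180° = 118.00° − 158.93° + 180° = 139.07°.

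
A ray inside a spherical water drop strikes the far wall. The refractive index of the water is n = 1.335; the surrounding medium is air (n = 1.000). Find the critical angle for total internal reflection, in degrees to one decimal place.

48.5°

sin θ_c = n_air / n = 1.000 / 1.335 = 0.7491.
θ_c = arcsin(0.7491) = 48.51°.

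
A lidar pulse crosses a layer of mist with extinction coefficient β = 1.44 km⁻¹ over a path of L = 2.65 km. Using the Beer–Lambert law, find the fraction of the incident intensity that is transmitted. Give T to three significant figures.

0.0220

τ = β·L = 1.44 × 2.65 = 3.8160.
T = exp(−3.8160) = 0.0220.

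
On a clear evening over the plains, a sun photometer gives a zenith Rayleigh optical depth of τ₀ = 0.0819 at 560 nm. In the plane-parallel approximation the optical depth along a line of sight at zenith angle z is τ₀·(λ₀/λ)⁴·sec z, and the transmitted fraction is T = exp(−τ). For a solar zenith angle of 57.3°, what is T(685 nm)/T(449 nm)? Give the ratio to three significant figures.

1.35

Airmass: sec 57.3° = 1.8510.
τ(685 nm) = 0.0819 × (560/685)⁴ × 1.8510 = 0.0819 × 0.4467 × 1.8510 = 0.0677.
τ(449 nm) = 0.0819 × (560/449)⁴ × 1.8510 = 0.0819 × 2.4197 × 1.8510 = 0.3668.
T(685)/T(449) = exp(τ_B − τ_A) = exp(0.2991) = 1.3487.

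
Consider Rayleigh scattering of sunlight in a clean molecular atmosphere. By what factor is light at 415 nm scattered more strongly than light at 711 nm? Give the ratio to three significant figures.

8.62

Rayleigh scattering ∝ λ⁻⁴, so the ratio of coefficients is the inverse fourth power of the wavelength ratio.
σ(415)/σ(711) = (711/415)⁴ = (1.7133)⁴ = 8.616.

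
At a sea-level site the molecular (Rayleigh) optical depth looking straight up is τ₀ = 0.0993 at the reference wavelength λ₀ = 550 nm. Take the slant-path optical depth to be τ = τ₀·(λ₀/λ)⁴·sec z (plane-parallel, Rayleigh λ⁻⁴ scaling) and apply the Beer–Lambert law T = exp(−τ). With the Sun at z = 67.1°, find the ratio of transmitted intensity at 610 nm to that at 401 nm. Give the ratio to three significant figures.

2.08

Airmass: sec 67.1° = 2.5699.
τ(610 nm) = 0.0993 × (550/610)⁴ × 2.5699 = 0.0993 × 0.6609 × 2.5699 = 0.1687.
τ(401 nm) = 0.0993 × (550/401)⁴ × 2.5699 = 0.0993 × 3.5389 × 2.5699 = 0.9031.
T(610)/T(401) = exp(τ_B − τ_A) = exp(0.7344) = 2.0843.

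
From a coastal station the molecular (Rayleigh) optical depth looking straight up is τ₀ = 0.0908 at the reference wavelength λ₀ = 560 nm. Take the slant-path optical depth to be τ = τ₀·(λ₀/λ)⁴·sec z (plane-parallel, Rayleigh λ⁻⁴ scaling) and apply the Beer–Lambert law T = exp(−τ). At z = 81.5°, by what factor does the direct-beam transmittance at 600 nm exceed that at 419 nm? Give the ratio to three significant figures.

4.45

Airmass: sec 81.5° = 6.7655.
τ(600 nm) = 0.0908 × (560/600)⁴ × 6.7655 = 0.0908 × 0.7588 × 6.7655 = 0.4662.
τ(419 nm) = 0.0908 × (560/419)⁴ × 6.7655 = 0.0908 × 3.1908 × 6.7655 = 1.9601.
T(600)/T(419) = exp(τ_B − τ_A) = exp(1.4940) = 4.4547.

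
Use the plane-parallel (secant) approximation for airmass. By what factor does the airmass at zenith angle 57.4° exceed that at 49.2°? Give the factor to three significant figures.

1.21

X(57.4°)/X(49.2°) = sec 57.4° / sec 49.2° = cos 49.2° / cos 57.4° = 0.6534/0.5388 = 1.2128.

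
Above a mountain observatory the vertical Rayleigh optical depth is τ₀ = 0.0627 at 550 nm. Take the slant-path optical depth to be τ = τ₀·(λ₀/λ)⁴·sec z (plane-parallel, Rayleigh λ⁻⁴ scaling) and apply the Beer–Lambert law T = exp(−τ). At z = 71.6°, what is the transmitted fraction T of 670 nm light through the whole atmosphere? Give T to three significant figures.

0.914

sec 71.6° = 3.1681.
τ = 0.0627 × (550/670)⁴ × 3.1681 = 0.0627 × 0.4541 × 3.1681 = 0.0902.
T = exp(−0.0902) = 0.9137.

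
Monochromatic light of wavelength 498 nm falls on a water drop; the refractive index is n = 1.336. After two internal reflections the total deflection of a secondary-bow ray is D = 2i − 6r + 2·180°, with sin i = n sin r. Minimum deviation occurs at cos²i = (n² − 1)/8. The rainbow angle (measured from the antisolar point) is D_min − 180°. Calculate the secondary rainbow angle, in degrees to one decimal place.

51.7°

cos²i = (1.78490 − 1)/8 = 0.09811; i = arccos(0.31323) = 71.746°.
sin r = sin 71.746°/1.336 = 0.71084; r = 45.303°.
D_min = 2·71.746° − 6·45.303° + 360° = 231.674°.
Rainbow angle = D_min − 180° = 51.674°.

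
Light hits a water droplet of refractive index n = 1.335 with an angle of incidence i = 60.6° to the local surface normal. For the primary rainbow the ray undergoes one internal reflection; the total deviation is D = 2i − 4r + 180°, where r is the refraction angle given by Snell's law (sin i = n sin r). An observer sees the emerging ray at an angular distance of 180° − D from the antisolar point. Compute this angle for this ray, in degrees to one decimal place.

41.8°

sin r = sin 60.6° / 1.335 = 0.8712/1.335 = 0.6526; r = 40.74°.
D = 2·60.6° − 4·40.74° + 180° = 121.20° − 162.95° + 180° = 138.25°.
Angle from antisolar point = 180° − D = 41.75°.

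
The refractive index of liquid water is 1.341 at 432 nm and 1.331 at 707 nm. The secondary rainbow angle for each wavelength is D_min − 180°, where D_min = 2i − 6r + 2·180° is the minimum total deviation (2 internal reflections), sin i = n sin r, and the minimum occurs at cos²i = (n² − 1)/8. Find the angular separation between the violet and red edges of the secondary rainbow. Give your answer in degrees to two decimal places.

At 432 nm (n = 1.341): cos²i = 0.09979 → i = 71.586°, r = 45.034°, D_min = 232.966°, rainbow angle = 52.966°.
At 707 nm (n = 1.331): cos²i = 0.09645 → i = 71.907°, r = 45.575°, D_min = 230.365°, rainbow angle = 50.365°.
Angular width = |52.966° − 50.365°| = 2.601°.

2.60°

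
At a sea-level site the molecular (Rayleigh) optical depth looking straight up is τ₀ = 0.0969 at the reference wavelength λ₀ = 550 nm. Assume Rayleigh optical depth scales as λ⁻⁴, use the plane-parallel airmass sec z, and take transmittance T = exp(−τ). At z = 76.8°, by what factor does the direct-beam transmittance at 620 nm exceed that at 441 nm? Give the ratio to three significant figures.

Airmass: sec 76.8° = 4.3792.
τ(620 nm) = 0.0969 × (550/620)⁴ × 4.3792 = 0.0969 × 0.6193 × 4.3792 = 0.2628.
τ(441 nm) = 0.0969 × (550/441)⁴ × 4.3792 = 0.0969 × 2.4193 × 4.3792 = 1.0266.
T(620)/T(441) = exp(τ_B − τ_A) = exp(0.7639) = 2.1465.

2.15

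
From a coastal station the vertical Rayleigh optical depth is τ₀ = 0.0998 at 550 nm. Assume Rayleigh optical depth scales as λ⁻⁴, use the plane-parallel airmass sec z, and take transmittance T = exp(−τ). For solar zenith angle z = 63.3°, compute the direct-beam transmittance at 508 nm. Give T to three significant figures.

0.737

sec 63.3° = 2.2256.
τ = 0.0998 × (550/508)⁴ × 2.2256 = 0.0998 × 1.3740 × 2.2256 = 0.3052.
T = exp(−0.3052) = 0.7370.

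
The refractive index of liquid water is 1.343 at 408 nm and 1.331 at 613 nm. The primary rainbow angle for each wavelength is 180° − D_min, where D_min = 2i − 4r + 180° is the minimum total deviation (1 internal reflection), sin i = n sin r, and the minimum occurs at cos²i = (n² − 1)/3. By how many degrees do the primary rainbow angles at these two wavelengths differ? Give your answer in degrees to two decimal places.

1.72°

At 408 nm (n = 1.343): cos²i = 0.26788 → i = 58.830°, r = 39.577°, D_min = 139.354°, rainbow angle = 40.646°.
At 613 nm (n = 1.331): cos²i = 0.25719 → i = 59.527°, r = 40.356°, D_min = 137.630°, rainbow angle = 42.370°.
Angular width = |40.646° − 42.370°| = 1.724°.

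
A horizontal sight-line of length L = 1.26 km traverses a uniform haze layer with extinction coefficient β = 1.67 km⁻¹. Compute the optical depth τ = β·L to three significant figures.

2.10

τ = β·L = 1.67 × 1.26 = 2.1042.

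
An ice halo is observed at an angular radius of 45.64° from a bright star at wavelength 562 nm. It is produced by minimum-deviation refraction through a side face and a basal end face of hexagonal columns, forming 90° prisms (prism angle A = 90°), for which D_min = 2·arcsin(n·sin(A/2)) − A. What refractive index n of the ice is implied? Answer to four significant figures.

Rearranging: n = sin((D_min + A)/2) / sin(A/2).
(D_min + A)/2 = (45.64° + 90°)/2 = 67.820°.
n = sin 67.820° / sin 45° = 0.9260 / 0.7071 = 1.3096.

1.310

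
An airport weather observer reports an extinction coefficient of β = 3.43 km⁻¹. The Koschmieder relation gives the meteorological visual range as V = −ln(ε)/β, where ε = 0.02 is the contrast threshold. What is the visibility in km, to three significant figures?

V = −ln(0.02) / 3.43 = 3.912 / 3.43 = 1.1405 km.

1.14 km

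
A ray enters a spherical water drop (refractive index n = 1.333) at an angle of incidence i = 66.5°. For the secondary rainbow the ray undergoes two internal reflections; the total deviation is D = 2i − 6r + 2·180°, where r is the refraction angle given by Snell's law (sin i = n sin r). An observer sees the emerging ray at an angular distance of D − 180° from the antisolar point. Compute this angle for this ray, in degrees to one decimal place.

52.2°

sin r = sin 66.5° / 1.333 = 0.9171/1.333 = 0.6880; r = 43.47°.
D = 2·66.5° − 6·43.47° + 2·180° = 133.00° − 260.82° + 360° = 232.18°.
Angle from antisolar point = D − 180° = 52.18°.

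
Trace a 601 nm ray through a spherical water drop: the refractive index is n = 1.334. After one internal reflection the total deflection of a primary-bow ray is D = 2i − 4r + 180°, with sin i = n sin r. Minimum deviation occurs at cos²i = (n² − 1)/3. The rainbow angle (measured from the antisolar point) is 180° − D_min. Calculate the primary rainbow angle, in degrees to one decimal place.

cos²i = (1.77956 − 1)/3 = 0.25985; i = arccos(0.50976) = 59.352°.
sin r = sin 59.352°/1.334 = 0.64492; r = 40.159°.
D_min = 2·59.352° − 4·40.159° + 180° = 138.067°.
Rainbow angle = 180° − D_min = 41.933°.

41.9°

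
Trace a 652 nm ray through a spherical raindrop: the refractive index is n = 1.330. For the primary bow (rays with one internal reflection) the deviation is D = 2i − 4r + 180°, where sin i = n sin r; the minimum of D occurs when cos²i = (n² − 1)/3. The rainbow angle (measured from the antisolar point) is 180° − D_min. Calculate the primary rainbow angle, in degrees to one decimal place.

42.5°

cos²i = (1.76890 − 1)/3 = 0.25630; i = arccos(0.50626) = 59.585°.
sin r = sin 59.585°/1.330 = 0.64841; r = 40.422°.
D_min = 2·59.585° − 4·40.422° + 180° = 137.484°.
Rainbow angle = 180° − D_min = 42.516°.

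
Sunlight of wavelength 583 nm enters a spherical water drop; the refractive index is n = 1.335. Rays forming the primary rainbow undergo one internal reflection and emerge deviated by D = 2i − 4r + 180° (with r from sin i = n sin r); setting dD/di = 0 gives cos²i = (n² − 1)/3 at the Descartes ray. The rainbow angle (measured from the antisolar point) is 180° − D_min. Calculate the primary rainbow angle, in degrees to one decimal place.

41.8°

cos²i = (1.78222 − 1)/3 = 0.26074; i = arccos(0.51063) = 59.294°.
sin r = sin 59.294°/1.335 = 0.64405; r = 40.094°.
D_min = 2·59.294° − 4·40.094° + 180° = 138.212°.
Rainbow angle = 180° − D_min = 41.788°.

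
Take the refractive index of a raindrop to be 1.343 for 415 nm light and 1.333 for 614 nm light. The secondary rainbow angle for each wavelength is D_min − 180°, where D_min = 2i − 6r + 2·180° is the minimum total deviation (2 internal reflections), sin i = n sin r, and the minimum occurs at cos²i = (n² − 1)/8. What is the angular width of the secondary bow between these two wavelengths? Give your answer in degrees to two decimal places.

2.59°

At 415 nm (n = 1.343): cos²i = 0.10046 → i = 71.522°, r = 44.928°, D_min = 233.478°, rainbow angle = 53.478°.
At 614 nm (n = 1.333): cos²i = 0.09711 → i = 71.843°, r = 45.466°, D_min = 230.891°, rainbow angle = 50.891°.
Angular width = |53.478° − 50.891°| = 2.587°.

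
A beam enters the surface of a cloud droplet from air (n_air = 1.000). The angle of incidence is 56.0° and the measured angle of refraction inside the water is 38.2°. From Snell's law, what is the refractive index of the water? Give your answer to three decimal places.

n = sin θ_i / sin θ_r = sin 56.0° / sin 38.2° = 0.8290 / 0.6184 = 1.3406.

1.341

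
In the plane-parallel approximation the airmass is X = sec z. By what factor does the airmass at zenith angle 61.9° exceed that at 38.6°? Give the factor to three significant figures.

X(61.9°)/X(38.6°) = sec 61.9° / sec 38.6° = cos 38.6° / cos 61.9° = 0.7815/0.4710 = 1.6592.

1.66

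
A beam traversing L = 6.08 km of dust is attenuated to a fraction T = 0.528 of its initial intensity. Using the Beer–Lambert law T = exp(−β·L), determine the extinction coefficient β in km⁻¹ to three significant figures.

0.105 km⁻¹

Beer–Lambert: T = exp(−βL) ⇒ β = −ln(T)/L = −ln(0.528)/6.08 = 0.6387/6.08 = 0.105 km⁻¹.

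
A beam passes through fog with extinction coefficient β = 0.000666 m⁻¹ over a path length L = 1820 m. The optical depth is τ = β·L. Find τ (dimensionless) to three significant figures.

τ = β·L = 0.000666 × 1820 = 1.2121.

1.21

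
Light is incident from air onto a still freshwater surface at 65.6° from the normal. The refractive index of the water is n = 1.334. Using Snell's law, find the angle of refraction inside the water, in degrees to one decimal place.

Snell: sin θ_r = sin θ_i / n = sin 65.6° / 1.334 = 0.9107 / 1.334 = 0.6827.
θ_r = arcsin(0.6827) = 43.05°.

43.1°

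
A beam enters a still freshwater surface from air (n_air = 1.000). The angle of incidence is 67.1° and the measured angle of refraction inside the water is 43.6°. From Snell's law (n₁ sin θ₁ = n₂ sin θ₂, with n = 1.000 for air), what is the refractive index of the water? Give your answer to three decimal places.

1.336

n = sin θ_i / sin θ_r = sin 67.1° / sin 43.6° = 0.9212 / 0.6896 = 1.3358.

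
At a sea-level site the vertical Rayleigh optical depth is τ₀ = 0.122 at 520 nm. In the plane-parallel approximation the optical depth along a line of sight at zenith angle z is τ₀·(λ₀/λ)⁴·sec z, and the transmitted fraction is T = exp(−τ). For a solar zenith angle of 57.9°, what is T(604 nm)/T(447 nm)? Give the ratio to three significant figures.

1.34

Airmass: sec 57.9° = 1.8818.
τ(604 nm) = 0.122 × (520/604)⁴ × 1.8818 = 0.122 × 0.5494 × 1.8818 = 0.1261.
τ(447 nm) = 0.122 × (520/447)⁴ × 1.8818 = 0.122 × 1.8314 × 1.8818 = 0.4205.
T(604)/T(447) = exp(τ_B − τ_A) = exp(0.2943) = 1.3422.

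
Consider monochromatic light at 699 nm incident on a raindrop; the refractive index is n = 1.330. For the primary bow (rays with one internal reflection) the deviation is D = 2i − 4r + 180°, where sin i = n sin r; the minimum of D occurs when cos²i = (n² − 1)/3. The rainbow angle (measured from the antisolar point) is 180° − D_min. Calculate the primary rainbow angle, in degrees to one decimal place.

cos²i = (1.76890 − 1)/3 = 0.25630; i = arccos(0.50626) = 59.585°.
sin r = sin 59.585°/1.330 = 0.64841; r = 40.422°.
D_min = 2·59.585° − 4·40.422° + 180° = 137.484°.
Rainbow angle = 180° − D_min = 42.516°.

42.5°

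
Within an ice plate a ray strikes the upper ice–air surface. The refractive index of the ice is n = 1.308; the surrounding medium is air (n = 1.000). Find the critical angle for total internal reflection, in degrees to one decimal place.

sin θ_c = n_air / n = 1.000 / 1.308 = 0.7645.
θ_c = arcsin(0.7645) = 49.86°.

49.9°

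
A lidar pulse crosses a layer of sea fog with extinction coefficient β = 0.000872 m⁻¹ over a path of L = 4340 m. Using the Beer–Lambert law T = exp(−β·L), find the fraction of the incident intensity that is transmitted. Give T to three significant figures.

0.0227

τ = β·L = 0.000872 × 4340 = 3.7845.
T = exp(−3.7845) = 0.0227.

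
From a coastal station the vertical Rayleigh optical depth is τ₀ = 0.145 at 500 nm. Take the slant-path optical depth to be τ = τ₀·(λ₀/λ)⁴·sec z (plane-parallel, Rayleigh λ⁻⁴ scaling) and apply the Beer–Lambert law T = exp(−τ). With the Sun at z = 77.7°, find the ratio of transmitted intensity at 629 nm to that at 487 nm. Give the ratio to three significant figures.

Airmass: sec 77.7° = 4.6942.
τ(629 nm) = 0.145 × (500/629)⁴ × 4.6942 = 0.145 × 0.3993 × 4.6942 = 0.2718.
τ(487 nm) = 0.145 × (500/487)⁴ × 4.6942 = 0.145 × 1.1111 × 4.6942 = 0.7563.
T(629)/T(487) = exp(τ_B − τ_A) = exp(0.4845) = 1.6234.

1.62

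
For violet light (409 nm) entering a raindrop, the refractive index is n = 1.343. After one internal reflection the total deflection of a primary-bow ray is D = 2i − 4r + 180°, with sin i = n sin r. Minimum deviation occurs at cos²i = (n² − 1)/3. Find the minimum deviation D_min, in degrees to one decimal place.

cos²i = (1.80365 − 1)/3 = 0.26788; i = arccos(0.51757) = 58.830°.
sin r = sin 58.830°/1.343 = 0.63711; r = 39.577°.
D_min = 2·58.830° − 4·39.577° + 180° = 139.354°.

139.4°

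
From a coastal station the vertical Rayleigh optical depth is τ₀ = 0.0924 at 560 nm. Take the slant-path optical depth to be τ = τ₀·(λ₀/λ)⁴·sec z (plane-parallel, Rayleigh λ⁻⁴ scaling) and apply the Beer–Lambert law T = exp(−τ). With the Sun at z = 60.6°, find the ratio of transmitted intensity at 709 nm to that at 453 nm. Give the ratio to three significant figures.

Airmass: sec 60.6° = 2.0371.
τ(709 nm) = 0.0924 × (560/709)⁴ × 2.0371 = 0.0924 × 0.3892 × 2.0371 = 0.0733.
τ(453 nm) = 0.0924 × (560/453)⁴ × 2.0371 = 0.0924 × 2.3354 × 2.0371 = 0.4396.
T(709)/T(453) = exp(τ_B − τ_A) = exp(0.3663) = 1.4424.

1.44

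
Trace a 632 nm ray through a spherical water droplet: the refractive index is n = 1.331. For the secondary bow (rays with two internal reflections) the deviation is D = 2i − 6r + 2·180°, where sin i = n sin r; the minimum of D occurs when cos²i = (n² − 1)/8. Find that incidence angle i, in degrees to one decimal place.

cos²i = (1.331² − 1)/8 = (1.77156 − 1)/8 = 0.09645.
cos i = 0.31056, so i = 71.907°.

71.9°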